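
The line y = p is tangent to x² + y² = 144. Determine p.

For a tangent, require d(centre, line) = r = 12.
|0·0 + 1·0 − p| / √1 = 12
|p| = 12, so p = 12 or p = −12.

p = −12 or p = 12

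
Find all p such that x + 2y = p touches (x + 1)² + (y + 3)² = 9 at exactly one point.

p = −7 ± 3√5

The line touches the circle iff its distance from (−1, −3) is 3:
|1·(−1) + 2·(−3) − p| / √5 = 3
|p − (−7)| = 3√5.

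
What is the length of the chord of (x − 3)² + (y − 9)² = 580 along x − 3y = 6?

The distance from (3, 9) to the line is 30/√10, and r² = 580.
Half the chord is √(r² − d²) = √(490), so the full chord is 14√10.

14√10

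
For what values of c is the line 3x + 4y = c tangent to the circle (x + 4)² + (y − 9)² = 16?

c = 4 or c = 44

For a tangent, require d(centre, line) = r = 4.
|3·(−4) + 4·9 − c| / √25 = 4
|c − (24)| = 4·5, so c = 44 or c = 4.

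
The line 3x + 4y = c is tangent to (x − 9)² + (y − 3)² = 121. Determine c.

The line touches the circle iff its distance from (9, 3) is 11:
|3·9 + 4·3 − c| / √25 = 11
|c − (39)| = 11·5, so c = 94 or c = −16.

c = −16 or c = 94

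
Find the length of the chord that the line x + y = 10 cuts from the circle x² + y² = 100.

10√2

The distance from (0, 0) to the line is 10/√2, and r² = 100.
Half the chord is √(r² − d²) = √(50), so the full chord is 10√2.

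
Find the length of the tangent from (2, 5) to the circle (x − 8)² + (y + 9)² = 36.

With centre O = (8, −9), |OP|² = 232 and r² = 36.
The tangent meets the radius at right angles, so tangent² = |PO|² − r² = 232 − 36 = 196.

14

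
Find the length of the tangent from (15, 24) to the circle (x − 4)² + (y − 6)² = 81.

Centre (4, 6), r² = 81. |PO|² = (11)² + (18)² = 445.
The tangent meets the radius at right angles, so tangent² = |PO|² − r² = 445 − 81 = 364.

2√91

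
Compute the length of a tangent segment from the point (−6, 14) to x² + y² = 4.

Centre (0, 0), r² = 4. |PO|² = (−6)² + (14)² = 232.
By the tangent–radius right angle, tangent length = √(|PO|² − r²) = √228 = 2√57.

2√57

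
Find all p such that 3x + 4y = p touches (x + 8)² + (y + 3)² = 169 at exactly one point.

The line touches the circle iff its distance from (−8, −3) is 13:
|3·(−8) + 4·(−3) − p| / √25 = 13
|p − (−36)| = 13·5, so p = 29 or p = −101.

p = −101 or p = 29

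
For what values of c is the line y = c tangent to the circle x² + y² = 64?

c = −8 or c = 8

For a tangent, require d(centre, line) = r = 8.
|0·0 + 1·0 − c| / √1 = 8
|c| = 8, so c = 8 or c = −8.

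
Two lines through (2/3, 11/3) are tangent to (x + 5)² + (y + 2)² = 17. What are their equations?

x − 4y = −14 and 4x − y = −1

Write the tangent as mx − y + (11/3 − m·(2/3)) = 0 and set its distance from the centre to √17:
[m·(−17/3) − (−17/3)]² = 17(m² + 1)
4m² − 17m + 4 = 0, so m = 1/4 or m = 4.
Through (2/3, 11/3) these give x − 4y = −14 and 4x − y = −1.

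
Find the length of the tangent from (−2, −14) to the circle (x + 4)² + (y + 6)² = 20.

Centre (−4, −6), r² = 20. |PO|² = (2)² + (−8)² = 68.
The tangent meets the radius at right angles, so tangent² = |PO|² − r² = 68 − 20 = 48.

4√3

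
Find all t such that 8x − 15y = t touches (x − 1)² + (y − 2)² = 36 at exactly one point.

The line touches the circle iff its distance from (1, 2) is 6:
|8·1 − 15·2 − t| / √289 = 6
|t − (−22)| = 6·17, so t = 80 or t = −124.

t = −124 or t = 80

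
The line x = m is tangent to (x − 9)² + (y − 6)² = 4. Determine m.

m = 7 or m = 11

The line touches the circle iff its distance from (9, 6) is 2:
|1·9 + 0·6 − m| / √1 = 2
|m − (9)| = 2, so m = 11 or m = 7.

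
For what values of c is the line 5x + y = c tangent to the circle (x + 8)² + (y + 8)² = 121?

c = −48 ± 11√26

Tangency holds when the distance from the centre (−8, −8) to the line equals the radius 11:
|5·(−8) + 1·(−8) − c| / √26 = 11
|c − (−48)| = 11√26.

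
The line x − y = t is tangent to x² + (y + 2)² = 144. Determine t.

t = 2 ± 12√2

The line touches the circle iff its distance from (0, −2) is 12:
|1·0 − 1·(−2) − t| / √2 = 12
|t − (2)| = 12√2.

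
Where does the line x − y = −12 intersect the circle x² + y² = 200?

Substitute y = x + 12:
2x² + 24x − 56 = 0  ⟹  x² + 12x − 28 = 0
x = 2 or x = −14, giving (2, 14) and (−14, −2).

(−14, −2) and (2, 14)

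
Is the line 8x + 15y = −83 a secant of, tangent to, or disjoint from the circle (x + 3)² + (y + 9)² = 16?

d² = (8·(−3) + 15·(−9) − (−83))²/289 = 5776/289; r² = 16.
Since d² > r², the line lies outside the circle.

disjoint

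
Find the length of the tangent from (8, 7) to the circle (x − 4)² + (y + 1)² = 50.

Centre (4, −1), r² = 50. |PO|² = (4)² + (8)² = 80.
The tangent meets the radius at right angles, so tangent² = |PO|² − r² = 80 − 50 = 30.

√30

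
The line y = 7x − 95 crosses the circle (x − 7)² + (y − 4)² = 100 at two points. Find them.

(13, −4) and (15, 10)

Substitute y = 7x − 95:
50x² − 1400x + 9750 = 0  ⟹  x² − 28x + 195 = 0
x = 15 or x = 13, giving (15, 10) and (13, −4).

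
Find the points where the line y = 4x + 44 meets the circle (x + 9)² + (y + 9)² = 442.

(−18, −28) and (−8, 12)

Express y = 4x + 44 and substitute into the circle:
17x² + 442x + 2448 = 0  ⟹  x² + 26x + 144 = 0
x = −8 or x = −18, giving (−8, 12) and (−18, −28).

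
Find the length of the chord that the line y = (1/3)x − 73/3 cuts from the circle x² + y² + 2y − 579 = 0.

6√10

The distance from (0, −1) to the line is 70/√10, and r² = 580.
Half the chord is √(r² − d²) = √(90), so the full chord is 6√10.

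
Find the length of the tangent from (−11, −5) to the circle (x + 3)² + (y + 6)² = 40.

5

Centre (−3, −6), r² = 40. |PO|² = (−8)² + (1)² = 65.
The tangent meets the radius at right angles, so tangent² = |PO|² − r² = 65 − 40 = 25.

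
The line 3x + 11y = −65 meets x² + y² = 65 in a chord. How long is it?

√130

From the line, y = (−65 − 3x)/11. Substituting:
130x² + 390x − 3640 = 0  ⟹  x² + 3x − 28 = 0
x = 4 or x = −7, giving (4, −7) and (−7, −4).
|(4, −7) − (−7, −4)| = √((11)² + (−3)²) = √130.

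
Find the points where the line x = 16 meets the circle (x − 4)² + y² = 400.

(16, −16) and (16, 16)

The line gives x = 16. Substituting into the circle:
y² − 256 = 0
y = 16 or y = −16, giving (16, 16) and (16, −16).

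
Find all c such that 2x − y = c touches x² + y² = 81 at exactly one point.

c = ±9√5

Tangency holds when the distance from the centre (0, 0) to the line equals the radius 9:
|2·0 − 1·0 − c| / √5 = 9
|c| = 9√5.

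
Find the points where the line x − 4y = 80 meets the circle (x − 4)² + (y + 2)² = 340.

(0, −20) and (16, −16)

Substitute y = (−80 + x)/4:
17x² − 272x = 0  ⟹  x² − 16x = 0
x = 16 or x = 0, giving (16, −16) and (0, −20).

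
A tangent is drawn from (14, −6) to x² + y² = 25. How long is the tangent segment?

3√23

The centre is (0, 0) and r = 5. The square of the distance from P to the centre is 196 + 36 = 232.
Power of the point: PT² = |PO|² − r² = 207, so PT = 3√23.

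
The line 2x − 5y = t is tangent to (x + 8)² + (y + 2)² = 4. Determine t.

t = −6 ± 2√29

Tangency holds when the distance from the centre (−8, −2) to the line equals the radius 2:
|2·(−8) − 5·(−2) − t| / √29 = 2
|t − (−6)| = 2√29.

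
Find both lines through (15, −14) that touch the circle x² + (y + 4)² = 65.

7x + 4y = 49 and x + 8y = −97

A line y − (−14) = m(x − (15)) is tangent when its distance from (0, −4) is √65:
[m·(−15) − (10)]² = 65(m² + 1)
32m² + 60m + 7 = 0, so m = −7/4 or m = −1/8.
With m = −7/4: 7x + 4y = 49. With m = −1/8: x + 8y = −97.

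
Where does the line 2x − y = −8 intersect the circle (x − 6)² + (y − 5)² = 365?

Substitute y = 2x + 8:
5x² − 320 = 0  ⟹  x² − 64 = 0
x = 8 or x = −8, giving (8, 24) and (−8, −8).

(−8, −8) and (8, 24)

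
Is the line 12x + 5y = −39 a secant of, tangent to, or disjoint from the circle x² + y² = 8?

Substituting the line into the circle gives 169x² + 936x + 1321 = 0.
Discriminant = (936)² − 4·169·(1321) = −16900 < 0.
No real roots: the line does not meet the circle.

disjoint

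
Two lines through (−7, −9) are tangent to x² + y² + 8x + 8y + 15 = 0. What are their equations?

4x + y = −37 and x − 4y = 29

A line y − (−9) = m(x − (−7)) is tangent when its distance from (−4, −4) is √17:
(3m − (5))² = 17(m² + 1)
4m² + 15m − 4 = 0, so m = −4 or m = 1/4.
Through (−7, −9) these give 4x + y = −37 and x − 4y = 29.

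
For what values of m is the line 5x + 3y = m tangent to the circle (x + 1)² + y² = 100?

The line touches the circle iff its distance from (−1, 0) is 10:
|5·(−1) + 3·0 − m| / √34 = 10
|m − (−5)| = 10√34.

m = −5 ± 10√34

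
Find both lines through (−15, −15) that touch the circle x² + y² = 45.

x − 2y = 15 and 2x − y = −15

Let a tangent through (−15, −15) have slope m. Its distance from (0, 0) must equal 3√5:
[m·(15) − (15)]² = 45(m² + 1)
2m² − 5m + 2 = 0, so m = 1/2 or m = 2.
Through (−15, −15) these give x − 2y = 15 and 2x − y = −15.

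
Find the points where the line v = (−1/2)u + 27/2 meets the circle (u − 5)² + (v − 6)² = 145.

From the line, v = (27 − u)/2. Substituting:
5u² − 70u − 255 = 0  ⟹  u² − 14u − 51 = 0
u = 17 or u = −3, giving (17, 5) and (−3, 15).

(−3, 15) and (17, 5)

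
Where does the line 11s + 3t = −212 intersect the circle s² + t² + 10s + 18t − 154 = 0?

From the line, t = (−212 − 11s)/3. Substituting:
130s² + 4160s + 32110 = 0  ⟹  s² + 32s + 247 = 0
s = −13 or s = −19, giving (−13, −23) and (−19, −1).

(−19, −1) and (−13, −23)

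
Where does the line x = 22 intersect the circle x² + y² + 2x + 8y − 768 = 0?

The line gives x = 22. Substituting into the circle:
y² + 8y − 240 = 0
y = 12 or y = −20, giving (22, 12) and (22, −20).

(22, −20) and (22, 12)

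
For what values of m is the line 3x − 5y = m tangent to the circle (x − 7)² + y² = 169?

For a tangent, require d(centre, line) = r = 13.
|3·7 − 5·0 − m| / √34 = 13
|m − (21)| = 13√34.

m = 21 ± 13√34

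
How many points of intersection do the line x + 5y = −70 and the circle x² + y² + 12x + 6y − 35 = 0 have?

0

Substituting the line into the circle gives 26x² + 410x + 1925 = 0.
Δ = 168100 − 200200 = −32100.
No real roots: the line does not meet the circle.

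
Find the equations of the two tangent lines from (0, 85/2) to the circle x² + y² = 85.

9x − 2y = −85 and 9x + 2y = 85

Write the tangent as mx − y + (85/2 − m·(0)) = 0 and set its distance from the centre to √85:
(0m − (−85/2))² = 85(m² + 1)
4m² − 81 = 0, so m = 9/2 or m = −9/2.
With m = 9/2: 9x − 2y = −85. With m = −9/2: 9x + 2y = 85.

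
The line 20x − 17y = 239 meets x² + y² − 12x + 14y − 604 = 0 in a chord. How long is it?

2√689

Substitute y = (−239 + 20x)/17:
689x² − 8268x − 174317 = 0  ⟹  x² − 12x − 253 = 0
x = 23 or x = −11, giving (23, 13) and (−11, −27).
|(23, 13) − (−11, −27)| = √((34)² + (40)²) = 2√689.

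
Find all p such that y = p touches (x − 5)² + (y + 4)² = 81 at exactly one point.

For a tangent, require d(centre, line) = r = 9.
|0·5 + 1·(−4) − p| / √1 = 9
|p − (−4)| = 9, so p = 5 or p = −13.

p = −13 or p = 5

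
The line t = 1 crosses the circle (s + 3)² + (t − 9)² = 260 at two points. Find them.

Express t = 1 and substitute into the circle:
s² + 6s − 187 = 0
s = 11 or s = −17, giving (11, 1) and (−17, 1).

(−17, 1) and (11, 1)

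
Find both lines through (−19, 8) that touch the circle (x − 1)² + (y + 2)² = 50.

x + 7y = 37 and x + y = −11

Write the tangent as mx − y + (8 − m·(−19)) = 0 and set its distance from the centre to 5√2:
(20m − (−10))² = 50(m² + 1)
7m² + 8m + 1 = 0, so m = −1/7 or m = −1.
Through (−19, 8) these give x + 7y = 37 and x + y = −11.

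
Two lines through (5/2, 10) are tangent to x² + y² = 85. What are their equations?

2x − 9y = −85 and 6x + 7y = 85

Write the tangent as mx − y + (10 − m·(5/2)) = 0 and set its distance from the centre to √85:
[m·(−5/2) − (−10)]² = 85(m² + 1)
63m² + 40m − 12 = 0, so m = 2/9 or m = −6/7.
With m = 2/9: 2x − 9y = −85. With m = −6/7: 6x + 7y = 85.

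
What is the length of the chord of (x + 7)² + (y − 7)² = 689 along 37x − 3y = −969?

√1378

Centre (−7, 7), r² = 689. Perpendicular distance d from centre to line = |689| / √1378 = 689/√1378.
Half the chord is √(r² − d²) = √(689/2), so the full chord is √1378.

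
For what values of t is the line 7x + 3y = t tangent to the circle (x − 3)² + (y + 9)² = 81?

t = −6 ± 9√58

The line touches the circle iff its distance from (3, −9) is 9:
|7·3 + 3·(−9) − t| / √58 = 9
|t − (−6)| = 9√58.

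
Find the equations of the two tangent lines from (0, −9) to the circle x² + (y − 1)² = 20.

A line y − (−9) = m(x − (0)) is tangent when its distance from (0, 1) is 2√5:
[m·(0) − (10)]² = 20(m² + 1)
m² − 4 = 0, so m = −2 or m = 2.
Through (0, −9) these give 2x + y = −9 and 2x − y = 9.

2x + y = −9 and 2x − y = 9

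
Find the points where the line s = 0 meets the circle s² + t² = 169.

The line gives s = 0. Substituting into the circle:
t² − 169 = 0
t = 13 or t = −13, giving (0, 13) and (0, −13).

(0, −13) and (0, 13)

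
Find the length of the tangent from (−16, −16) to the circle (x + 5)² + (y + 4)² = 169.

The centre is (−5, −4) and r = 13. The square of the distance from P to the centre is 121 + 144 = 265.
The tangent meets the radius at right angles, so tangent² = |PO|² − r² = 265 − 169 = 96.

4√6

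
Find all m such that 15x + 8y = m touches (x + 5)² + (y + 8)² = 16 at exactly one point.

For a tangent, require d(centre, line) = r = 4.
|15·(−5) + 8·(−8) − m| / √289 = 4
|m − (−139)| = 4·17, so m = −71 or m = −207.

m = −207 or m = −71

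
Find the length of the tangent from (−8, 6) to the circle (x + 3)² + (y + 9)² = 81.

13

The centre is (−3, −9) and r = 9. The square of the distance from P to the centre is 25 + 225 = 250.
Power of the point: PT² = |PO|² − r² = 169, so PT = 13.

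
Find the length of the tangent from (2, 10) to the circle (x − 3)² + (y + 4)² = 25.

2√43

The centre is (3, −4) and r = 5. The square of the distance from P to the centre is 1 + 196 = 197.
By the tangent–radius right angle, tangent length = √(|PO|² − r²) = √172 = 2√43.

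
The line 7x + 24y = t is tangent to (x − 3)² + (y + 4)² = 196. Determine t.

For a tangent, require d(centre, line) = r = 14.
|7·3 + 24·(−4) − t| / √625 = 14
|t − (−75)| = 14·25, so t = 275 or t = −425.

t = −425 or t = 275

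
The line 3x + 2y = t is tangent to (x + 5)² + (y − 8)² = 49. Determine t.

Tangency holds when the distance from the centre (−5, 8) to the line equals the radius 7:
|3·(−5) + 2·8 − t| / √13 = 7
|t − (1)| = 7√13.

t = 1 ± 7√13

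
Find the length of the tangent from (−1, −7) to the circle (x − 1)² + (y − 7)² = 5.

With centre O = (1, 7), |OP|² = 200 and r² = 5.
The tangent meets the radius at right angles, so tangent² = |PO|² − r² = 200 − 5 = 195.

√195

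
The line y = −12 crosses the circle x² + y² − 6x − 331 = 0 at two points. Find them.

(−11, −12) and (17, −12)

Express y = −12 and substitute into the circle:
x² − 6x − 187 = 0
x = 17 or x = −11, giving (17, −12) and (−11, −12).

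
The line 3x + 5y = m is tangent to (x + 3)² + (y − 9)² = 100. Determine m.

The line touches the circle iff its distance from (−3, 9) is 10:
|3·(−3) + 5·9 − m| / √34 = 10
|m − (36)| = 10√34.

m = 36 ± 10√34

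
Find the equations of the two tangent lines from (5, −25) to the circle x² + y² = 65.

7x + 4y = −65 and 8x − y = 65

Let a tangent through (5, −25) have slope m. Its distance from (0, 0) must equal √65:
(−5m − (25))² = 65(m² + 1)
4m² − 25m − 56 = 0, so m = −7/4 or m = 8.
With m = −7/4: 7x + 4y = −65. With m = 8: 8x − y = 65.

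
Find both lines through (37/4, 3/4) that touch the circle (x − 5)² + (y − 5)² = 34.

5x − 3y = 44 and 3x − 5y = 24

Write the tangent as mx − y + (3/4 − m·(37/4)) = 0 and set its distance from the centre to √34:
(−17/4m − (17/4))² = 34(m² + 1)
15m² − 34m + 15 = 0, so m = 5/3 or m = 3/5.
Through (37/4, 3/4) these give 5x − 3y = 44 and 3x − 5y = 24.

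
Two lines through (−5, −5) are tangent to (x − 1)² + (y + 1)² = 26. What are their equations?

5x − y = −20 and x + 5y = −30

A line y − (−5) = m(x − (−5)) is tangent when its distance from (1, −1) is √26:
(6m − (4))² = 26(m² + 1)
5m² − 24m − 5 = 0, so m = 5 or m = −1/5.
With m = 5: 5x − y = −20. With m = −1/5: x + 5y = −30.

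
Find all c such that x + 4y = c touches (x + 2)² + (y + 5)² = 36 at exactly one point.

c = −22 ± 6√17

Tangency holds when the distance from the centre (−2, −5) to the line equals the radius 6:
|1·(−2) + 4·(−5) − c| / √17 = 6
|c − (−22)| = 6√17.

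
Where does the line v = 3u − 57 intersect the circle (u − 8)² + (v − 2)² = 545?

Substitute v = 3u − 57:
10u² − 370u + 3000 = 0  ⟹  u² − 37u + 300 = 0
u = 25 or u = 12, giving (25, 18) and (12, −21).

(12, −21) and (25, 18)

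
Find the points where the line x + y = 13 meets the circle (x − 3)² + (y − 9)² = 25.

(0, 13) and (7, 6)

From the line, y = −x + 13. Substituting:
2x² − 14x = 0  ⟹  x² − 7x = 0
x = 7 or x = 0, giving (7, 6) and (0, 13).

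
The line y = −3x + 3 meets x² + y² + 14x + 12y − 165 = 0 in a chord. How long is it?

8√10

Centre (−7, −6), r² = 250. Perpendicular distance d from centre to line = |−30| / √10 = 30/√10.
Chord = 2√(r² − d²) = 2·√(160) = 8√10.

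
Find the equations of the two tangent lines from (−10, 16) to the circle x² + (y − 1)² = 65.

A line y − (16) = m(x − (−10)) is tangent when its distance from (0, 1) is √65:
(10m − (−15))² = 65(m² + 1)
7m² + 60m + 32 = 0, so m = −8 or m = −4/7.
With m = −8: 8x + y = −64. With m = −4/7: 4x + 7y = 72.

8x + y = −64 and 4x + 7y = 72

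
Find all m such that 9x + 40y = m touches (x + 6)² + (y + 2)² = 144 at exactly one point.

Tangency holds when the distance from the centre (−6, −2) to the line equals the radius 12:
|9·(−6) + 40·(−2) − m| / √1681 = 12
|m − (−134)| = 12·41, so m = 358 or m = −626.

m = −626 or m = 358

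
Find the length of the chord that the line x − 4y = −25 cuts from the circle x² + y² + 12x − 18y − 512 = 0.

Centre (−6, 9), r² = 629. Perpendicular distance d from centre to line = |−17| / √17 = 17/√17.
Half the chord is √(r² − d²) = √(612), so the full chord is 12√17.

12√17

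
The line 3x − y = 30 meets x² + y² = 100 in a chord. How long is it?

2√10

Substitute y = 3x − 30:
10x² − 180x + 800 = 0  ⟹  x² − 18x + 80 = 0
x = 10 or x = 8, giving (10, 0) and (8, −6).
|(10, 0) − (8, −6)| = √((2)² + (6)²) = 2√10.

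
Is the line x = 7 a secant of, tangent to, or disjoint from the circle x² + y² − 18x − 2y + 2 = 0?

secant

d² = (1·9 + 0·1 − (7))² = 4; r² = 80.
Since d² < r², the line cuts the circle twice.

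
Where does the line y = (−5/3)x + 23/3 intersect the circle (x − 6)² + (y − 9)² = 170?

(−5, 16) and (7, −4)

Express y = (23 − 5x)/3 and substitute into the circle:
34x² − 68x − 1190 = 0  ⟹  x² − 2x − 35 = 0
x = 7 or x = −5, giving (7, −4) and (−5, 16).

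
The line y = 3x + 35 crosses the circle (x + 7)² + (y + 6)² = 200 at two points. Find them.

Substitute y = 3x + 35:
10x² + 260x + 1530 = 0  ⟹  x² + 26x + 153 = 0
x = −9 or x = −17, giving (−9, 8) and (−17, −16).

(−17, −16) and (−9, 8)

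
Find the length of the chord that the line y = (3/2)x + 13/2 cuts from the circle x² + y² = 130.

Express y = (13 + 3x)/2 and substitute into the circle:
13x² + 78x − 351 = 0  ⟹  x² + 6x − 27 = 0
x = 3 or x = −9, giving (3, 11) and (−9, −7).
|(3, 11) − (−9, −7)| = √((12)² + (18)²) = 6√13.

6√13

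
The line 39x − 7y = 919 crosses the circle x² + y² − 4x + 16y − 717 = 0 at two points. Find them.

(18, −31) and (25, 8)

Express y = (−919 + 39x)/7 and substitute into the circle:
1570x² − 67510x + 706500 = 0  ⟹  x² − 43x + 450 = 0
x = 25 or x = 18, giving (25, 8) and (18, −31).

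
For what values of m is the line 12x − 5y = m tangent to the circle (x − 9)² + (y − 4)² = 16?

m = 36 or m = 140

The line touches the circle iff its distance from (9, 4) is 4:
|12·9 − 5·4 − m| / √169 = 4
|m − (88)| = 4·13, so m = 140 or m = 36.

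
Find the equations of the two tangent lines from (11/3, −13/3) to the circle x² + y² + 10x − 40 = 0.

Write the tangent as mx − y + (−13/3 − m·(11/3)) = 0 and set its distance from the centre to √65:
[m·(−26/3) − (13/3)]² = 65(m² + 1)
7m² + 52m − 32 = 0, so m = −8 or m = 4/7.
With m = −8: 8x + y = 25. With m = 4/7: 4x − 7y = 45.

8x + y = 25 and 4x − 7y = 45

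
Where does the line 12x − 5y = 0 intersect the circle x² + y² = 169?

Substitute y = (12x)/5:
169x² − 4225 = 0  ⟹  x² − 25 = 0
x = 5 or x = −5, giving (5, 12) and (−5, −12).

(−5, −12) and (5, 12)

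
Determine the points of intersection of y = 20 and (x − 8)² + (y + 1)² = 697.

Substitute y = 20:
x² − 16x − 192 = 0
x = 24 or x = −8, giving (24, 20) and (−8, 20).

(−8, 20) and (24, 20)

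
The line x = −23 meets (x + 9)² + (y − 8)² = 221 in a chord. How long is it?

10

The line gives x = −23. Substituting into the circle:
y² − 16y + 39 = 0
y = 13 or y = 3, giving (−23, 13) and (−23, 3).
|(−23, 13) − (−23, 3)| = √((0)² + (10)²) = 10.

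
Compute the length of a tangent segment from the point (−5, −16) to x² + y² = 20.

The centre is (0, 0) and r = 2√5. The square of the distance from P to the centre is 25 + 256 = 281.
By the tangent–radius right angle, tangent length = √(|PO|² − r²) = √261 = 3√29.

3√29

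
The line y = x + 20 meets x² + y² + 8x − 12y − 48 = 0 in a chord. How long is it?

Substitute y = x + 20:
2x² + 36x + 112 = 0  ⟹  x² + 18x + 56 = 0
x = −4 or x = −14, giving (−4, 16) and (−14, 6).
Chord length = distance between (−4, 16) and (−14, 6) = √200 = 10√2.

10√2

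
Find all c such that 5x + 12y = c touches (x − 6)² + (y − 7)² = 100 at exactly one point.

The line touches the circle iff its distance from (6, 7) is 10:
|5·6 + 12·7 − c| / √169 = 10
|c − (114)| = 10·13, so c = 244 or c = −16.

c = −16 or c = 244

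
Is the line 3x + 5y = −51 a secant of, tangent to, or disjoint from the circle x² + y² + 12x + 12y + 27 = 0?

d² = (3·(−6) + 5·(−6) − (−51))²/34 = 9/34; r² = 45.
Since d² < r², the line cuts the circle twice.

secant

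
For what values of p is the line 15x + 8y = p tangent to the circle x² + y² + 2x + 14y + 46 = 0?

p = −105 or p = −37

For a tangent, require d(centre, line) = r = 2.
|15·(−1) + 8·(−7) − p| / √289 = 2
|p − (−71)| = 2·17, so p = −37 or p = −105.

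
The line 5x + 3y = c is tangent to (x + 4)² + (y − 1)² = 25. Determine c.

c = −17 ± 5√34

For a tangent, require d(centre, line) = r = 5.
|5·(−4) + 3·1 − c| / √34 = 5
|c − (−17)| = 5√34.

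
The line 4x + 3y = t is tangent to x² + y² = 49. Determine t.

t = −35 or t = 35

The line touches the circle iff its distance from (0, 0) is 7:
|4·0 + 3·0 − t| / √25 = 7
|t| = 7·5, so t = 35 or t = −35.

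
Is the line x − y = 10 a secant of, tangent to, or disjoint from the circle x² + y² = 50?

Substituting the line into the circle gives 2x² − 20x + 50 = 0.
Discriminant = (−20)² − 4·2·(50) = 0.
A repeated root: the line is tangent.

tangent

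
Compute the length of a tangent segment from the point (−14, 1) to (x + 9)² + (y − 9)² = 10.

Centre (−9, 9), r² = 10. |PO|² = (−5)² + (−8)² = 89.
Power of the point: PT² = |PO|² − r² = 79, so PT = √79.

√79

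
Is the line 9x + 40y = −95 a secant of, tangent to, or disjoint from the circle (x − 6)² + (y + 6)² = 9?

secant

d² = (9·6 + 40·(−6) − (−95))²/1681 = 8281/1681; r² = 9.
Since d² < r², the line cuts the circle twice.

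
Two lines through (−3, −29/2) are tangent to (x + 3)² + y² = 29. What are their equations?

Write the tangent as mx − y + (−29/2 − m·(−3)) = 0 and set its distance from the centre to √29:
[m·(0) − (29/2)]² = 29(m² + 1)
4m² − 25 = 0, so m = 5/2 or m = −5/2.
With m = 5/2: 5x − 2y = 14. With m = −5/2: 5x + 2y = −44.

5x − 2y = 14 and 5x + 2y = −44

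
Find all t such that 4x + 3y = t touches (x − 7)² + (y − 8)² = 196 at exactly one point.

The line touches the circle iff its distance from (7, 8) is 14:
|4·7 + 3·8 − t| / √25 = 14
|t − (52)| = 14·5, so t = 122 or t = −18.

t = −18 or t = 122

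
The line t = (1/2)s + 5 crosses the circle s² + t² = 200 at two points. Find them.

Express t = (10 + s)/2 and substitute into the circle:
5s² + 20s − 700 = 0  ⟹  s² + 4s − 140 = 0
s = 10 or s = −14, giving (10, 10) and (−14, −2).

(−14, −2) and (10, 10)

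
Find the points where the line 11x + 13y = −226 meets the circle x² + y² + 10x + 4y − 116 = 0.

Express y = (−226 − 11x)/13 and substitute into the circle:
290x² + 6090x + 19720 = 0  ⟹  x² + 21x + 68 = 0
x = −4 or x = −17, giving (−4, −14) and (−17, −3).

(−17, −3) and (−4, −14)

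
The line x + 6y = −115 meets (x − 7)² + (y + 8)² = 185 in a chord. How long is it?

Substitute y = (−115 − x)/6:
37x² − 370x − 407 = 0  ⟹  x² − 10x − 11 = 0
x = 11 or x = −1, giving (11, −21) and (−1, −19).
Chord length = distance between (11, −21) and (−1, −19) = √148 = 2√37.

2√37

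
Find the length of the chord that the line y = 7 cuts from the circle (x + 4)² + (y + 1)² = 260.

28

From the line, y = 7. Substituting:
x² + 8x − 180 = 0
x = 10 or x = −18, giving (10, 7) and (−18, 7).
Chord length = distance between (10, 7) and (−18, 7) = √784 = 28.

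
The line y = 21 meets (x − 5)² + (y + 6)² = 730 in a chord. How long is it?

2

Express y = 21 and substitute into the circle:
x² − 10x + 24 = 0
x = 6 or x = 4, giving (6, 21) and (4, 21).
Chord length = distance between (6, 21) and (4, 21) = √4 = 2.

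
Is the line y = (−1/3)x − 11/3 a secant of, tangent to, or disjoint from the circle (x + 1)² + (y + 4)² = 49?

d² = (1·(−1) + 3·(−4) − (−11))²/10 = 2/5; r² = 49.
Since d² < r², the line cuts the circle twice.

secant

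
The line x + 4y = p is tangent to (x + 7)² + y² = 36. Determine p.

For a tangent, require d(centre, line) = r = 6.
|1·(−7) + 4·0 − p| / √17 = 6
|p − (−7)| = 6√17.

p = −7 ± 6√17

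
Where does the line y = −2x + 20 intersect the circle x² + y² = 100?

From the line, y = −2x + 20. Substituting:
5x² − 80x + 300 = 0  ⟹  x² − 16x + 60 = 0
x = 10 or x = 6, giving (10, 0) and (6, 8).

(6, 8) and (10, 0)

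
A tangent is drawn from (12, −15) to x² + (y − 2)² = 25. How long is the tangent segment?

2√102

Centre (0, 2), r² = 25. |PO|² = (12)² + (−17)² = 433.
The tangent meets the radius at right angles, so tangent² = |PO|² − r² = 433 − 25 = 408.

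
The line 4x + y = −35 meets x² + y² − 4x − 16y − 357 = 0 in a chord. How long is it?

8√17

The distance from (2, 8) to the line is 51/√17, and r² = 425.
Chord = 2√(r² − d²) = 2·√(272) = 8√17.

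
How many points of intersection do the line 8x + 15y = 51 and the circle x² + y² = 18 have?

2

Substituting the line into the circle gives 289x² − 816x − 1449 = 0.
Δ = 665856 − (−1675044) = 2340900.
Two real roots: the line is a secant.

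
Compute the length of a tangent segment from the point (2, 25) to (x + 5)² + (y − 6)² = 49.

With centre O = (−5, 6), |OP|² = 410 and r² = 49.
Power of the point: PT² = |PO|² − r² = 361, so PT = 19.

19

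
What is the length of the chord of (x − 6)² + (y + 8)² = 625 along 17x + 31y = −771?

Centre (6, −8), r² = 625. Perpendicular distance d from centre to line = |625| / √1250 = 625/√1250.
Chord = 2√(r² − d²) = 2·√(625/2) = 25√2.

25√2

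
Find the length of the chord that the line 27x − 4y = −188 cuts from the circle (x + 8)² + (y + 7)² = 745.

The distance from (−8, −7) to the line is 0/√745, and r² = 745.
Half the chord is √(r² − d²) = √(745), so the full chord is 2√745.

2√745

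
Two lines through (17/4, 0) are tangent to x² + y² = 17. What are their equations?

4x + y = 17 and 4x − y = 17

Write the tangent as mx − y + (0 − m·(17/4)) = 0 and set its distance from the centre to √17:
[m·(−17/4) − (0)]² = 17(m² + 1)
m² − 16 = 0, so m = −4 or m = 4.
With m = −4: 4x + y = 17. With m = 4: 4x − y = 17.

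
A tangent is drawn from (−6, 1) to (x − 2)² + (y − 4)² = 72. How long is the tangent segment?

1

Centre (2, 4), r² = 72. |PO|² = (−8)² + (−3)² = 73.
Power of the point: PT² = |PO|² − r² = 1, so PT = 1.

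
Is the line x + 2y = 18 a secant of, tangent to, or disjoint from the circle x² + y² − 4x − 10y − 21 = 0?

Substituting the line into the circle gives 5x² − 32x − 120 = 0.
Δ = 1024 − (−2400) = 3424.
Two real roots: the line is a secant.

secant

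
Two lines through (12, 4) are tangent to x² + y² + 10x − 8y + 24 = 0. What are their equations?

x − 4y = −4 and x + 4y = 28

Write the tangent as mx − y + (4 − m·(12)) = 0 and set its distance from the centre to √17:
(−17m − (0))² = 17(m² + 1)
16m² − 1 = 0, so m = 1/4 or m = −1/4.
Through (12, 4) these give x − 4y = −4 and x + 4y = 28.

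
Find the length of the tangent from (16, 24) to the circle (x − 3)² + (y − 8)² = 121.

The centre is (3, 8) and r = 11. The square of the distance from P to the centre is 169 + 256 = 425.
Power of the point: PT² = |PO|² − r² = 304, so PT = 4√19.

4√19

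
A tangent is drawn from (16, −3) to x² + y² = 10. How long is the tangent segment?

The centre is (0, 0) and r = √10. The square of the distance from P to the centre is 256 + 9 = 265.
Power of the point: PT² = |PO|² − r² = 255, so PT = √255.

√255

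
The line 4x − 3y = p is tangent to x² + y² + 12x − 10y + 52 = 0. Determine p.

p = −54 or p = −24

Tangency holds when the distance from the centre (−6, 5) to the line equals the radius 3:
|4·(−6) − 3·5 − p| / √25 = 3
|p − (−39)| = 3·5, so p = −24 or p = −54.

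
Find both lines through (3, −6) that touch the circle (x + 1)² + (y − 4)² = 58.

A line y − (−6) = m(x − (3)) is tangent when its distance from (−1, 4) is √58:
(−4m − (10))² = 58(m² + 1)
21m² − 40m − 21 = 0, so m = −3/7 or m = 7/3.
With m = −3/7: 3x + 7y = −33. With m = 7/3: 7x − 3y = 39.

3x + 7y = −33 and 7x − 3y = 39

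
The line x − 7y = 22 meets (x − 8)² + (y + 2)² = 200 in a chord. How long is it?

From the line, y = (−22 + x)/7. Substituting:
50x² − 800x − 6600 = 0  ⟹  x² − 16x − 132 = 0
x = 22 or x = −6, giving (22, 0) and (−6, −4).
|(22, 0) − (−6, −4)| = √((28)² + (4)²) = 20√2.

20√2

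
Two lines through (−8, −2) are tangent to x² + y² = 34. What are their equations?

Write the tangent as mx − y + (−2 − m·(−8)) = 0 and set its distance from the centre to √34:
(8m − (2))² = 34(m² + 1)
15m² − 16m − 15 = 0, so m = −3/5 or m = 5/3.
Through (−8, −2) these give 3x + 5y = −34 and 5x − 3y = −34.

3x + 5y = −34 and 5x − 3y = −34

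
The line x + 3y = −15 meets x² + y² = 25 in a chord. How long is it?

From the line, y = (−15 − x)/3. Substituting:
10x² + 30x = 0  ⟹  x² + 3x = 0
x = 0 or x = −3, giving (0, −5) and (−3, −4).
Chord length = distance between (0, −5) and (−3, −4) = √10 = √10.

√10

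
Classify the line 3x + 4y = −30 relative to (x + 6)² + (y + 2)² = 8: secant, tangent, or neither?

Substituting the line into the circle gives 25x² + 324x + 932 = 0.
Δ = 104976 − 93200 = 11776.
Two real roots: the line is a secant.

secant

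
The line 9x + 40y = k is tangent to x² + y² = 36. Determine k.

The line touches the circle iff its distance from (0, 0) is 6:
|9·0 + 40·0 − k| / √1681 = 6
|k| = 6·41, so k = 246 or k = −246.

k = −246 or k = 246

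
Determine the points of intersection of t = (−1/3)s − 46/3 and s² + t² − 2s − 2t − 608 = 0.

(−22, −8) and (14, −20)

From the line, t = (−46 − s)/3. Substituting:
10s² + 80s − 3080 = 0  ⟹  s² + 8s − 308 = 0
s = 14 or s = −22, giving (14, −20) and (−22, −8).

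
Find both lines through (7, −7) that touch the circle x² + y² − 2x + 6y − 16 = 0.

x − 5y = 42 and 5x + y = 28

A line y − (−7) = m(x − (7)) is tangent when its distance from (1, −3) is √26:
[m·(−6) − (4)]² = 26(m² + 1)
5m² + 24m − 5 = 0, so m = 1/5 or m = −5.
Through (7, −7) these give x − 5y = 42 and 5x + y = 28.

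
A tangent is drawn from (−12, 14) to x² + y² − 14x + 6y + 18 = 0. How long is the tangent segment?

√610

With centre O = (7, −3), |OP|² = 650 and r² = 40.
By the tangent–radius right angle, tangent length = √(|PO|² − r²) = √610.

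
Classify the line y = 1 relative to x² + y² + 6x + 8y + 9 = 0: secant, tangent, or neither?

neither

d² = (0·(−3) + 1·(−4) − (1))² = 25; r² = 16.
Since d² > r², the line lies outside the circle.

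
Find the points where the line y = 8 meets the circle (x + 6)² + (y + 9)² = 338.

Substitute y = 8:
x² + 12x − 13 = 0
x = 1 or x = −13, giving (1, 8) and (−13, 8).

(−13, 8) and (1, 8)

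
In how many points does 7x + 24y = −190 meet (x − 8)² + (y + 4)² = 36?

1

Centre (8, −4), r² = 36. Distance² from centre to line = (150)²/625 = 36.
Since d² = r², the line is tangent.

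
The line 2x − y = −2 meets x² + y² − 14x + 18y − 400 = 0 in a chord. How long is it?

The distance from (7, −9) to the line is 25/√5, and r² = 530.
Half the chord is √(r² − d²) = √(405), so the full chord is 18√5.

18√5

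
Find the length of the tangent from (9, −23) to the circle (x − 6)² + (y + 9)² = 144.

√61

With centre O = (6, −9), |OP|² = 205 and r² = 144.
Power of the point: PT² = |PO|² − r² = 61, so PT = √61.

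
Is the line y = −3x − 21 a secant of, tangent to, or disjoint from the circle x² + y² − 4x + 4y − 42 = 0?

disjoint

Substituting the line into the circle gives 10x² + 110x + 315 = 0.
Discriminant = (110)² − 4·10·(315) = −500 < 0.
No real roots: the line does not meet the circle.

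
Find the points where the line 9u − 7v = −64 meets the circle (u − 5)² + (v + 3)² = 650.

From the line, v = (64 + 9u)/7. Substituting:
130u² + 1040u − 23400 = 0  ⟹  u² + 8u − 180 = 0
u = 10 or u = −18, giving (10, 22) and (−18, −14).

(−18, −14) and (10, 22)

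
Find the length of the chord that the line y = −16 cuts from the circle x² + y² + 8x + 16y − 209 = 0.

30

Centre (−4, −8), r² = 289. Perpendicular distance d from centre to line = |8| / √1 = 8.
Chord = 2√(r² − d²) = 2·√(225) = 30.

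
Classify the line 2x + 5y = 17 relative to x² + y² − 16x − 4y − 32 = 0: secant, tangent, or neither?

Substituting the line into the circle gives 29x² − 428x − 851 = 0.
Δ = 183184 − (−98716) = 281900.
Two real roots: the line is a secant.

secant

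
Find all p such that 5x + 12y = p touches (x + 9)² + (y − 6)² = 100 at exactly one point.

p = −103 or p = 157

Tangency holds when the distance from the centre (−9, 6) to the line equals the radius 10:
|5·(−9) + 12·6 − p| / √169 = 10
|p − (27)| = 10·13, so p = 157 or p = −103.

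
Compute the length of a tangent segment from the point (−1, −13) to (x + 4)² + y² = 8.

√170

The centre is (−4, 0) and r = 2√2. The square of the distance from P to the centre is 9 + 169 = 178.
The tangent meets the radius at right angles, so tangent² = |PO|² − r² = 178 − 8 = 170.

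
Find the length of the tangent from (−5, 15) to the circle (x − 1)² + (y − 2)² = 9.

14

With centre O = (1, 2), |OP|² = 205 and r² = 9.
The tangent meets the radius at right angles, so tangent² = |PO|² − r² = 205 − 9 = 196.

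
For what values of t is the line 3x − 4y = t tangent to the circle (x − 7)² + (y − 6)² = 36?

For a tangent, require d(centre, line) = r = 6.
|3·7 − 4·6 − t| / √25 = 6
|t − (−3)| = 6·5, so t = 27 or t = −33.

t = −33 or t = 27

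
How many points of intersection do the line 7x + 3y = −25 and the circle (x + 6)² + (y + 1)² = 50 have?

2

d² = (7·(−6) + 3·(−1) − (−25))²/58 = 200/29; r² = 50.
Since d² < r², the line cuts the circle twice.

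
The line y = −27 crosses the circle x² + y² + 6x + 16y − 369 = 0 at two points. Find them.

Express y = −27 and substitute into the circle:
x² + 6x − 72 = 0
x = 6 or x = −12, giving (6, −27) and (−12, −27).

(−12, −27) and (6, −27)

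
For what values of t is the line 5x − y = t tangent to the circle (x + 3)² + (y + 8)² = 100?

The line touches the circle iff its distance from (−3, −8) is 10:
|5·(−3) − 1·(−8) − t| / √26 = 10
|t − (−7)| = 10√26.

t = −7 ± 10√26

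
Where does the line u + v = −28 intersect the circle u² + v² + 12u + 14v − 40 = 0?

Substitute v = −u − 28:
2u² + 54u + 352 = 0  ⟹  u² + 27u + 176 = 0
u = −11 or u = −16, giving (−11, −17) and (−16, −12).

(−16, −12) and (−11, −17)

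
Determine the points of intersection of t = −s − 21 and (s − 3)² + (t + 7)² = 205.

(−11, −10) and (0, −21)

From the line, t = −s − 21. Substituting:
2s² + 22s = 0  ⟹  s² + 11s = 0
s = 0 or s = −11, giving (0, −21) and (−11, −10).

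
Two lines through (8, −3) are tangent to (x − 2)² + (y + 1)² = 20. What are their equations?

x − 2y = 14 and 2x + y = 13

Let a tangent through (8, −3) have slope m. Its distance from (2, −1) must equal 2√5:
[m·(−6) − (2)]² = 20(m² + 1)
2m² + 3m − 2 = 0, so m = 1/2 or m = −2.
With m = 1/2: x − 2y = 14. With m = −2: 2x + y = 13.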